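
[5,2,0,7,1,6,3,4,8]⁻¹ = [2,4,1,6,7,0,5,3,8]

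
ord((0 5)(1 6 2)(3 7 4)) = 6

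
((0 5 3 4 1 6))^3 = (0 4)(1 5)(3 6)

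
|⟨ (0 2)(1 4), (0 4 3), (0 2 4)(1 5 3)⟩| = 360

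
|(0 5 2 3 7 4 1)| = 7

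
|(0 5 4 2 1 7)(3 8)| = 6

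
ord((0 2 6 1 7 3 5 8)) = 8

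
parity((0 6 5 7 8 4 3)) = even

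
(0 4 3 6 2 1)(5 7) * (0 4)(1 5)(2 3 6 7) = (1 4 6 3 7)(2 5)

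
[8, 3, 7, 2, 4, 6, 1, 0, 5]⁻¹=[7, 6, 3, 1, 4, 8, 5, 2, 0]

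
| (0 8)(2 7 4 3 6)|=10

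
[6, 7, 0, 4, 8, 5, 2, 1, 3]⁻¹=[2, 7, 6, 8, 3, 5, 0, 1, 4]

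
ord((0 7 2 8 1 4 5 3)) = 8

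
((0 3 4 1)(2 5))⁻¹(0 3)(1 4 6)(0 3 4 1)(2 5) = (0 1 6)(3 4)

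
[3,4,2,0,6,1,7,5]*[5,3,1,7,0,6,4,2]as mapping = [0→7,1→0,2→1,3→5,4→4,5→3,6→2,7→6]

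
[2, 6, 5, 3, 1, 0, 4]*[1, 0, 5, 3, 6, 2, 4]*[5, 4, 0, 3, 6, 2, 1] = [2, 6, 0, 3, 5, 4, 1]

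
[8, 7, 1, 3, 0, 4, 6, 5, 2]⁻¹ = [4, 2, 8, 3, 5, 7, 6, 1, 0]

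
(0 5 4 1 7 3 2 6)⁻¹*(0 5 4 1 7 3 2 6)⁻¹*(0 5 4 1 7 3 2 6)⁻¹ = (0 3 4 6 7 5 2 1)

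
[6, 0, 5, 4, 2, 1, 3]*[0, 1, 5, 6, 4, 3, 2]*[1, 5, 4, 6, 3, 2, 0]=[4, 1, 6, 3, 2, 5, 0]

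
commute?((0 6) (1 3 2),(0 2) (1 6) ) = no:(0 6) (1 3 2)*(0 2) (1 6) = (0 1 3) (2 6),(0 2) (1 6)*(0 6) (1 3 2) = (0 1) (2 6 3) 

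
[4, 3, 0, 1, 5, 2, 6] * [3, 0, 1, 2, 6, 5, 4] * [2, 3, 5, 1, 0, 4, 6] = [6, 5, 1, 2, 4, 3, 0]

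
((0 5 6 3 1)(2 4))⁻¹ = (0 1 3 6 5)(2 4)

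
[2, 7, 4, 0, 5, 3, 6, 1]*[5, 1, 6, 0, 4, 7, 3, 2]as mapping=[0→6, 1→2, 2→4, 3→5, 4→7, 5→0, 6→3, 7→1]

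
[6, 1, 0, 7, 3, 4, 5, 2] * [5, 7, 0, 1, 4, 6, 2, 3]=[2, 7, 5, 3, 1, 4, 6, 0]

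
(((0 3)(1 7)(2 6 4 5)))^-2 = (2 4)(5 6)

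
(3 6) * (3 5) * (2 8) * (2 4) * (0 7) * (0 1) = (0 7 1)(2 8 4)(3 6 5)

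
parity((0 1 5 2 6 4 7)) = even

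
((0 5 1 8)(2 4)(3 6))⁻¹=(0 8 1 5)(2 4)(3 6)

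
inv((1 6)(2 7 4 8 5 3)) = (1 6)(2 3 5 8 4 7)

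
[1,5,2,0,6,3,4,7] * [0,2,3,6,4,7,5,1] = [2,7,3,0,5,6,4,1]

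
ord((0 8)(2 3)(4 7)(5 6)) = 2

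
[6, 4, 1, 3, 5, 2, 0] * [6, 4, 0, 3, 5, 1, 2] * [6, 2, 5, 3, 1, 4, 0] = [5, 4, 1, 3, 2, 6, 0]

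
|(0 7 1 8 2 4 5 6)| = 8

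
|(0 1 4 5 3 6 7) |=7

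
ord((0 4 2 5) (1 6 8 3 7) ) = 20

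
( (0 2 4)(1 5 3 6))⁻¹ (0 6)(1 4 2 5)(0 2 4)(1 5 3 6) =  (0 4 3 5)(1 2)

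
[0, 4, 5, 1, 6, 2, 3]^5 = [0, 4, 5, 1, 6, 2, 3]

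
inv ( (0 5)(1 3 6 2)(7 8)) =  (0 5)(1 2 6 3)(7 8)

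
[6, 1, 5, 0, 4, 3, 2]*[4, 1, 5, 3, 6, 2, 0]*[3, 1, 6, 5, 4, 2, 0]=[3, 1, 6, 4, 0, 5, 2]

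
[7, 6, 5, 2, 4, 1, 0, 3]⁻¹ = [6, 5, 3, 7, 4, 2, 1, 0]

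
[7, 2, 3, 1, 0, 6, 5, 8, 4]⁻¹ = [4, 3, 1, 2, 8, 6, 5, 0, 7]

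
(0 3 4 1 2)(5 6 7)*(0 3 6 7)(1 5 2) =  (0 6)(2 3 4 5 7)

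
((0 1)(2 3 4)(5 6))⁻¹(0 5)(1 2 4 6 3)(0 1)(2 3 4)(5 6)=(0 3 2 5 4)(1 6)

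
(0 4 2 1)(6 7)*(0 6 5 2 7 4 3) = (0 3)(1 6 4 7 5 2)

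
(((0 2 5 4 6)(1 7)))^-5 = (1 7)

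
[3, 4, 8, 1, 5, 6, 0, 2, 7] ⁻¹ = [6, 3, 7, 0, 1, 4, 5, 8, 2] 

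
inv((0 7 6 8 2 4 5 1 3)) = (0 3 1 5 4 2 8 6 7)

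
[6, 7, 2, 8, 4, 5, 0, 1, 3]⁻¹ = [6, 7, 2, 8, 4, 5, 0, 1, 3]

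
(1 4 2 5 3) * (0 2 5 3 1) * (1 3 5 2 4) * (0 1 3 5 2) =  (0 4)(1 3)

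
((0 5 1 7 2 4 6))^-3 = (0 2 5 4 1 6 7)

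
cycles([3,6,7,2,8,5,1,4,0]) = (0 3 2 7 4 8)(1 6)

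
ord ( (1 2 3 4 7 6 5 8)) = 8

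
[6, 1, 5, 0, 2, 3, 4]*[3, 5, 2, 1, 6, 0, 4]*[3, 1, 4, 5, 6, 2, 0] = [6, 2, 3, 5, 4, 1, 0]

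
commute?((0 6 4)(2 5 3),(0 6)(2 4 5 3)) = no:(0 6 4)(2 5 3)*(0 6)(2 4 5 3) = (2 3 4 6 5),(0 6)(2 4 5 3)*(0 6 4)(2 5 3) = (0 4 3 5 2)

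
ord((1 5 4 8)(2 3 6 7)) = 4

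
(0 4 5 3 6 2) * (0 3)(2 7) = (0 4 5)(2 3 6 7)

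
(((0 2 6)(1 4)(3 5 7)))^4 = (0 2 6)(3 5 7)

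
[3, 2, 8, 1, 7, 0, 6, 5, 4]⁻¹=[5, 3, 1, 0, 8, 7, 6, 4, 2]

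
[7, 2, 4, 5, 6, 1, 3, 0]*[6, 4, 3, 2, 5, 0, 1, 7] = [7, 3, 5, 0, 1, 4, 2, 6]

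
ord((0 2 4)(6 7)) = 6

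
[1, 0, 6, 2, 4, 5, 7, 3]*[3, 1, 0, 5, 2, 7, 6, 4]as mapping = [0→1, 1→3, 2→6, 3→0, 4→2, 5→7, 6→4, 7→5]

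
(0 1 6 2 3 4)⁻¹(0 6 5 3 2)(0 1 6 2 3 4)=(1 2 5 4 3)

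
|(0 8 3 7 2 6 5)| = 7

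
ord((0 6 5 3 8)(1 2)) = 10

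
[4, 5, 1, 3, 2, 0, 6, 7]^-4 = [4, 5, 1, 3, 2, 0, 6, 7]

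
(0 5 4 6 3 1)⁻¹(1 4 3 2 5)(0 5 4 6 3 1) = (0 6 1 2 4)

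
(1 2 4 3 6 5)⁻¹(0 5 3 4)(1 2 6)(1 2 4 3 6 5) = (0 1 6 3)(2 4 5)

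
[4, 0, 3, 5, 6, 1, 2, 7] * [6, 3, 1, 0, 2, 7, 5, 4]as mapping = [0→2, 1→6, 2→0, 3→7, 4→5, 5→3, 6→1, 7→4]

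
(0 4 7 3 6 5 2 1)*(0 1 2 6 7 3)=(0 4 3 7)(5 6)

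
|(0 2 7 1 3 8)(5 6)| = 6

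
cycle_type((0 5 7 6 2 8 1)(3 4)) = 2.7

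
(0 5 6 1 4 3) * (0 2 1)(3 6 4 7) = (0 5 4 6)(1 7 3 2)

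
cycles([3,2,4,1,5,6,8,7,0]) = (0 3 1 2 4 5 6 8)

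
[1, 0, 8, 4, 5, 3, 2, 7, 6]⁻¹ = [1, 0, 6, 5, 3, 4, 8, 7, 2]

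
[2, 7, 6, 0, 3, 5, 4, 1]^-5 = [0, 7, 2, 3, 4, 5, 6, 1]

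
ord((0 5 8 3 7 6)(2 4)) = 6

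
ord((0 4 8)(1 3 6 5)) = 12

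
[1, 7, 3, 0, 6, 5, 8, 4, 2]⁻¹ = [3, 0, 8, 2, 7, 5, 4, 1, 6]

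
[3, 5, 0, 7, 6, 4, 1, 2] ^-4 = [0, 1, 2, 3, 4, 5, 6, 7] 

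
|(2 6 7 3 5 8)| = 6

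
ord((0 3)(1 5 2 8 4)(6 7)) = 10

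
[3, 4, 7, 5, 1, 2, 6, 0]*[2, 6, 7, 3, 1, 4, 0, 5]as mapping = [0→3, 1→1, 2→5, 3→4, 4→6, 5→7, 6→0, 7→2]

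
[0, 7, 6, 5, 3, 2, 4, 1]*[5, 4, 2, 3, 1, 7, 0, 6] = [5, 6, 0, 7, 3, 2, 1, 4]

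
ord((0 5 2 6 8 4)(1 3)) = 6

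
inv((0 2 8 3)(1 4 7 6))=(0 3 8 2)(1 6 7 4)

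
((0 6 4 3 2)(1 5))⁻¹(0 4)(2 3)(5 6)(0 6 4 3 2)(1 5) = (0 2)(1 4)(3 6)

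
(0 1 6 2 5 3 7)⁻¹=(0 7 3 5 2 6 1)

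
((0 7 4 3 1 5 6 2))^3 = (0 3 6 7 1 2 4 5)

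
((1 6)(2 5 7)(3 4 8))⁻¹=(1 6)(2 7 5)(3 8 4)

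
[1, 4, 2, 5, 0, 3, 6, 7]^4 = [1, 4, 2, 3, 0, 5, 6, 7]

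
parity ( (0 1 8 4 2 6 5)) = even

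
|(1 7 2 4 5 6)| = 6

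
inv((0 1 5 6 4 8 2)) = (0 2 8 4 6 5 1)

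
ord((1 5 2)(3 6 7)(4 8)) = 6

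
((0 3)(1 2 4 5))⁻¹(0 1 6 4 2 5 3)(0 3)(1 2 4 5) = (0 3 2 6 5 4 1)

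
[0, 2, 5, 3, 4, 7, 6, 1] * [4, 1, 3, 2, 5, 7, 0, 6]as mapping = [0→4, 1→3, 2→7, 3→2, 4→5, 5→6, 6→0, 7→1]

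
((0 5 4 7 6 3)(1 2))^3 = (0 7)(1 2)(3 4)(5 6)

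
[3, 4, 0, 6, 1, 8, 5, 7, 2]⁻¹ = [2, 4, 8, 0, 1, 6, 3, 7, 5]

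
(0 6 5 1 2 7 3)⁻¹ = (0 3 7 2 1 5 6)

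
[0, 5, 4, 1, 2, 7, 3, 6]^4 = [0, 3, 2, 6, 4, 1, 7, 5]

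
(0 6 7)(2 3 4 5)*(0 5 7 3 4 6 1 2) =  (0 1 2 4 7 5)(3 6)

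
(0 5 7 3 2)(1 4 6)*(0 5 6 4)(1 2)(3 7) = (0 6 2 5 3 1)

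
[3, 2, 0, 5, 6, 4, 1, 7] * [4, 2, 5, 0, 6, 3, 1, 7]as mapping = [0→0, 1→5, 2→4, 3→3, 4→1, 5→6, 6→2, 7→7]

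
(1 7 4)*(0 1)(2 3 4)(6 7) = (0 1 6 7 2 3 4)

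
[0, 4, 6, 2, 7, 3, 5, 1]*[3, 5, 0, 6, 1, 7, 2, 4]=[3, 1, 2, 0, 4, 6, 7, 5]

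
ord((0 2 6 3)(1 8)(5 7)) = 4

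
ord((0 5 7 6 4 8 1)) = 7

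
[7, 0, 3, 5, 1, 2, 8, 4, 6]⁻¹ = [1, 4, 5, 2, 7, 3, 8, 0, 6]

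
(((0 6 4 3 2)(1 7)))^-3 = (0 4 2 6 3)(1 7)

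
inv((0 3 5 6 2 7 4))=(0 4 7 2 6 5 3)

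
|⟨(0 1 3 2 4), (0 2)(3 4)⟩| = 60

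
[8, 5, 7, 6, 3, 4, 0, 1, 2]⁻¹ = [6, 7, 8, 4, 5, 1, 3, 2, 0]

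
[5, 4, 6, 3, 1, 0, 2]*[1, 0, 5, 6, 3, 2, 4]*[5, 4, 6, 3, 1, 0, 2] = [6, 3, 1, 2, 5, 4, 0]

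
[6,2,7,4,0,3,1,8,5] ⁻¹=[4,6,1,5,3,8,0,2,7] 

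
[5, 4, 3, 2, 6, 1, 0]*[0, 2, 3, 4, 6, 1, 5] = [1, 6, 4, 3, 5, 2, 0]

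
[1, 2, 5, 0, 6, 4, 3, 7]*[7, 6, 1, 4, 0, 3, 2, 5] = [6, 1, 3, 7, 2, 0, 4, 5]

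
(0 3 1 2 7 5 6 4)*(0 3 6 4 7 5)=(0 6 7)(1 2 5 4 3)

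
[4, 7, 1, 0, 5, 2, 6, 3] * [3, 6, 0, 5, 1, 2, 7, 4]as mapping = [0→1, 1→4, 2→6, 3→3, 4→2, 5→0, 6→7, 7→5]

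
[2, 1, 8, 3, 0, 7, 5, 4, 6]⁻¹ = [4, 1, 0, 3, 7, 6, 8, 5, 2]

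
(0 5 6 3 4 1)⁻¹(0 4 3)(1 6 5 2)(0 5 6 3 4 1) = (0 3 6 2)(1 4 5)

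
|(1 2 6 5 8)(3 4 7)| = 15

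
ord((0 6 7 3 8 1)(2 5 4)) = 6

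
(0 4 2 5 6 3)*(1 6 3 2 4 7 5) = (0 7 5 3)(1 6 2)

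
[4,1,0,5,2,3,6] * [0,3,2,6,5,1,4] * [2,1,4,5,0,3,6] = [3,5,2,1,4,6,0] 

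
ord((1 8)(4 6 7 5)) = 4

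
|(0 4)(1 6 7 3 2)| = 10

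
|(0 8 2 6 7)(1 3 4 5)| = 20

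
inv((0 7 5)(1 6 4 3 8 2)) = (0 5 7)(1 2 8 3 4 6)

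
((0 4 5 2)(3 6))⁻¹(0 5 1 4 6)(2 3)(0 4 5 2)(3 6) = (0 6)(1 5 3 4 2)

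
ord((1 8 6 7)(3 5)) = 4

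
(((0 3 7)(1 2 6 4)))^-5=(0 3 7)(1 4 6 2)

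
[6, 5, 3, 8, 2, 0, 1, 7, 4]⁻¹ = [5, 6, 4, 2, 8, 1, 0, 7, 3]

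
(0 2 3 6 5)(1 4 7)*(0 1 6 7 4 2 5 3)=(0 5 1 2)(3 7 6)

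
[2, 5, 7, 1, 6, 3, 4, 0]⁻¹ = [7, 3, 0, 5, 6, 1, 4, 2]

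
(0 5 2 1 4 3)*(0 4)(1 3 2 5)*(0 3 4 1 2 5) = (0 2 4 5)(1 3)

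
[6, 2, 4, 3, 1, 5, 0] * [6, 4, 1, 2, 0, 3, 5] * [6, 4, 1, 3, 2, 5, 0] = [5, 4, 6, 1, 2, 3, 0]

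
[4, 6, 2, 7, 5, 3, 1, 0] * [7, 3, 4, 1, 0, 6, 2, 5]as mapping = [0→0, 1→2, 2→4, 3→5, 4→6, 5→1, 6→3, 7→7]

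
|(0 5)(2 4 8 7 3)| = 10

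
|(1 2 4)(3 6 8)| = 3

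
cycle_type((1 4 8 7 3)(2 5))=2.5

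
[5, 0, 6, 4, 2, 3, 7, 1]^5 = [6, 2, 5, 1, 0, 7, 3, 4]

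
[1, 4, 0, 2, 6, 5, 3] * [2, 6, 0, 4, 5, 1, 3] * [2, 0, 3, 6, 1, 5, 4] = [4, 5, 3, 2, 6, 0, 1]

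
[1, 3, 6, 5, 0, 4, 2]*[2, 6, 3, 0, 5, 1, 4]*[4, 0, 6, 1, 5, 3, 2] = [2, 4, 5, 0, 6, 3, 1]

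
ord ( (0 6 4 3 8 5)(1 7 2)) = 6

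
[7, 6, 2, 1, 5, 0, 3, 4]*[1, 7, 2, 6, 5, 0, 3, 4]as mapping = [0→4, 1→3, 2→2, 3→7, 4→0, 5→1, 6→6, 7→5]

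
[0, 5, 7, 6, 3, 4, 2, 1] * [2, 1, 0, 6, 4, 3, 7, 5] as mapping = [0→2, 1→3, 2→5, 3→7, 4→6, 5→4, 6→0, 7→1] 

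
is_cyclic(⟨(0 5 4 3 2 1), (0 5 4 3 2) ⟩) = no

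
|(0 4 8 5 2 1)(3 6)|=6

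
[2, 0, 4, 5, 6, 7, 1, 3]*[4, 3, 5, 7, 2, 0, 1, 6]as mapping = [0→5, 1→4, 2→2, 3→0, 4→1, 5→6, 6→3, 7→7]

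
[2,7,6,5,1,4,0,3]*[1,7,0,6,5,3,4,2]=[0,2,4,3,7,5,1,6]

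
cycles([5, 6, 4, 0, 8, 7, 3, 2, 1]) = (0 5 7 2 4 8 1 6 3)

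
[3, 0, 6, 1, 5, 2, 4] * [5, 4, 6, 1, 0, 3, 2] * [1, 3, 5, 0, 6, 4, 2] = [3, 4, 5, 6, 0, 2, 1] 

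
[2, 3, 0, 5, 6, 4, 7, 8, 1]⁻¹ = [2, 8, 0, 1, 5, 3, 4, 6, 7]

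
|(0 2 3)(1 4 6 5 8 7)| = 6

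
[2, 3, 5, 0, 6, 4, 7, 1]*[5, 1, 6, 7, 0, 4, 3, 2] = [6, 7, 4, 5, 3, 0, 2, 1]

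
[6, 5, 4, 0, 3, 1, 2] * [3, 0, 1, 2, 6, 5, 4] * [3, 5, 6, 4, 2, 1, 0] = [2, 1, 0, 4, 6, 3, 5]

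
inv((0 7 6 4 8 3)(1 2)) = (0 3 8 4 6 7)(1 2)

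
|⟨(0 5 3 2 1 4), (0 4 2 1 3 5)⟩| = 720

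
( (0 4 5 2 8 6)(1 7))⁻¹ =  (0 6 8 2 5 4)(1 7)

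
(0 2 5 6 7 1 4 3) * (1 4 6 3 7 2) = (0 1 6 2 5 3)(4 7)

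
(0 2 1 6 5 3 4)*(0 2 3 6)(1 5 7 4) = (0 3 1)(2 5 6 7 4)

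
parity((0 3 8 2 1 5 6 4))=odd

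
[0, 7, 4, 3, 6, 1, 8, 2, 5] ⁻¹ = [0, 5, 7, 3, 2, 8, 4, 1, 6] 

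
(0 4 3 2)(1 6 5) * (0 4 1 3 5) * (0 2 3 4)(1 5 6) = (0 5 4 6 2)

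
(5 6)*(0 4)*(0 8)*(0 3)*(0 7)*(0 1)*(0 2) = (0 4 8 3 7 1 2)(5 6)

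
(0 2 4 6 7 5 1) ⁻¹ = (0 1 5 7 6 4 2) 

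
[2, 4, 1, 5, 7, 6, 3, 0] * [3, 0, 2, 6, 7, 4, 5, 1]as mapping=[0→2, 1→7, 2→0, 3→4, 4→1, 5→5, 6→6, 7→3]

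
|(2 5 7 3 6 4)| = 6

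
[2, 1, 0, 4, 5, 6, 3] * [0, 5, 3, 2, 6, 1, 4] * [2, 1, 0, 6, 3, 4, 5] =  [6, 4, 2, 5, 1, 3, 0]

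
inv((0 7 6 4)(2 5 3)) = (0 4 6 7)(2 3 5)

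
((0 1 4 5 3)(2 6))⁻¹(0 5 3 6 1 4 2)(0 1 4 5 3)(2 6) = (0 2 4 5 6 1 3)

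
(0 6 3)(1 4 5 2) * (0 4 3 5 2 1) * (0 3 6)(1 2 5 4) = (1 6 4 5 2 3)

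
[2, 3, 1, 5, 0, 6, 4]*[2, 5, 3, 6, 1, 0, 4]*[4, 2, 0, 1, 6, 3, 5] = [1, 5, 3, 4, 0, 6, 2]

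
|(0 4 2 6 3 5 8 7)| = 8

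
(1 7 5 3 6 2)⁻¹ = (1 2 6 3 5 7)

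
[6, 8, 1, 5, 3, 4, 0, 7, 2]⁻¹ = [6, 2, 8, 4, 5, 3, 0, 7, 1]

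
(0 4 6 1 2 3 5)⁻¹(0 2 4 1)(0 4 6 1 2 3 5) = (2 4 3 6)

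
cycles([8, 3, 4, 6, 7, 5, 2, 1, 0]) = (0 8)(1 3 6 2 4 7)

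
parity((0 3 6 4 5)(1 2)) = odd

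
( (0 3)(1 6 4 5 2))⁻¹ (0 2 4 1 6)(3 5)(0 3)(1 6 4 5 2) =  (0 2)(1 5 6 4 3)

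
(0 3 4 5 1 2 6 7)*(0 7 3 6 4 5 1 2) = (0 6 3 5 2 4 1)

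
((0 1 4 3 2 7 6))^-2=(0 7 3 1 6 2 4)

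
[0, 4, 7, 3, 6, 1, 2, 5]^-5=[0, 4, 7, 3, 6, 1, 2, 5]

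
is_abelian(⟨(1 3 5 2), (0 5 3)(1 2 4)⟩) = no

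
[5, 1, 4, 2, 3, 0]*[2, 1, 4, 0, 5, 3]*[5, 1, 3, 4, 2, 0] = [4, 1, 0, 2, 5, 3]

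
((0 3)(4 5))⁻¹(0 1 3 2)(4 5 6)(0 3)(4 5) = (0 2 3 1)(4 6 5)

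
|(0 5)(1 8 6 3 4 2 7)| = 14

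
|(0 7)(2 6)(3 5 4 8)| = 4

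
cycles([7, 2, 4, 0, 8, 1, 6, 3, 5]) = (0 7 3)(1 2 4 8 5)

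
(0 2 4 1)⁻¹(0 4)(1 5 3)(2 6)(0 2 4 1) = (0 5 3)(1 2)(4 6)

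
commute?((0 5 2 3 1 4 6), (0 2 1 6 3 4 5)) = no:(0 5 2 3 1 4 6) * (0 2 1 6 3 4 5) = (1 5)(2 4 3 6), (0 2 1 6 3 4 5) * (0 5 2 3 1 4 6) = (0 3 6 1)(2 4)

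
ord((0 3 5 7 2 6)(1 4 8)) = 6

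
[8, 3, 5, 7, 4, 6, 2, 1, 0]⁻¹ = [8, 7, 6, 1, 4, 2, 5, 3, 0]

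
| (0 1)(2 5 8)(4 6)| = 6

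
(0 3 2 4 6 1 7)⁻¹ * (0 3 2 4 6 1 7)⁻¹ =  (0 1 4 3 7 6 2)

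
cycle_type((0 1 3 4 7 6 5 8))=8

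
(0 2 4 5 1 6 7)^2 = (0 4 1 7 2 5 6)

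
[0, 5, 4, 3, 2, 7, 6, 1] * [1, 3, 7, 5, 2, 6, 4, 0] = [1, 6, 2, 5, 7, 0, 4, 3]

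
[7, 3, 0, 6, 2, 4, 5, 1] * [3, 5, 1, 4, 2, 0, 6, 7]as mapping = [0→7, 1→4, 2→3, 3→6, 4→1, 5→2, 6→0, 7→5]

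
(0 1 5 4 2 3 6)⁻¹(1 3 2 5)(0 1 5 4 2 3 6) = (3 4 5 6)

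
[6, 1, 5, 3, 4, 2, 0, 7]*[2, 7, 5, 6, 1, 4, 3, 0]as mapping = [0→3, 1→7, 2→4, 3→6, 4→1, 5→5, 6→2, 7→0]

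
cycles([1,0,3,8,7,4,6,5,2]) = (0 1)(2 3 8)(4 7 5)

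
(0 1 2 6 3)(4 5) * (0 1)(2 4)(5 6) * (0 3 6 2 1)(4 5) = (0 3)(1 5)(2 4)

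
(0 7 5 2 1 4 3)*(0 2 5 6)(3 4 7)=(0 3 2 1 7 6)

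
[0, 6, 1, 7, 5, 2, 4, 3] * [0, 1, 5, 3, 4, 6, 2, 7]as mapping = [0→0, 1→2, 2→1, 3→7, 4→6, 5→5, 6→4, 7→3]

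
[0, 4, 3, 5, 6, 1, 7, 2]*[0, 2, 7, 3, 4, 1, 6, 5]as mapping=[0→0, 1→4, 2→3, 3→1, 4→6, 5→2, 6→5, 7→7]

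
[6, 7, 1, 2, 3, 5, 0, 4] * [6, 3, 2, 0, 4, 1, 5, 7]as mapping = [0→5, 1→7, 2→3, 3→2, 4→0, 5→1, 6→6, 7→4]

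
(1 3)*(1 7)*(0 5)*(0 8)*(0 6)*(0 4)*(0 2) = (0 5 8 6 4 2) (1 3 7) 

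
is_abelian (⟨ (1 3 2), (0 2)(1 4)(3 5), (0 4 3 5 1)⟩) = no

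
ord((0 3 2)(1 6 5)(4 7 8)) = 3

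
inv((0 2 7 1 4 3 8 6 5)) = (0 5 6 8 3 4 1 7 2)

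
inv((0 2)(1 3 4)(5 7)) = (0 2)(1 4 3)(5 7)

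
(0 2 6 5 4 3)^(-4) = (0 6 4)(2 5 3)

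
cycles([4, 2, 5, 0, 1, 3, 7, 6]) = (0 4 1 2 5 3)(6 7)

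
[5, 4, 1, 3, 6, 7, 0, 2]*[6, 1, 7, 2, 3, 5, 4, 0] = [5, 3, 1, 2, 4, 0, 6, 7]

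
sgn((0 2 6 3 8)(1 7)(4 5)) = 1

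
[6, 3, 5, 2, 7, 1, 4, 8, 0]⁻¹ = [8, 5, 3, 1, 6, 2, 0, 4, 7]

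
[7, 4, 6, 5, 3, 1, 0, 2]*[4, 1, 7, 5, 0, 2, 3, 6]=[6, 0, 3, 2, 5, 1, 4, 7]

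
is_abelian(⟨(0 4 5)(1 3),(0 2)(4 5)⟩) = no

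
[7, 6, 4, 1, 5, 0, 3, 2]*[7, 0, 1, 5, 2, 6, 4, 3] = [3, 4, 2, 0, 6, 7, 5, 1]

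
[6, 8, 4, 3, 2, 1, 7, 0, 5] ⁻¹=[7, 5, 4, 3, 2, 8, 0, 6, 1] 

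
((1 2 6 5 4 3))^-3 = (1 5)(2 4)(3 6)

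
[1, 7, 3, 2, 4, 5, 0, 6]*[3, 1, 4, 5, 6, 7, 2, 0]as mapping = [0→1, 1→0, 2→5, 3→4, 4→6, 5→7, 6→3, 7→2]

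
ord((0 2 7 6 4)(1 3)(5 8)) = 10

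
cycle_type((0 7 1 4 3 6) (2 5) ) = 2.6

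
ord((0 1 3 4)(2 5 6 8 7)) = 20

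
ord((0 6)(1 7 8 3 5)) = 10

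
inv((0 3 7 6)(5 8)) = (0 6 7 3)(5 8)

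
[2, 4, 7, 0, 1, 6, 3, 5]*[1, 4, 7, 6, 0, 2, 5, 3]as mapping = [0→7, 1→0, 2→3, 3→1, 4→4, 5→5, 6→6, 7→2]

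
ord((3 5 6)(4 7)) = 6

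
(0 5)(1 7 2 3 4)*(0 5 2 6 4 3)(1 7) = (0 2)(4 7 6)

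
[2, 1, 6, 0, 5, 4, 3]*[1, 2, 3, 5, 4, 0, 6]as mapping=[0→3, 1→2, 2→6, 3→1, 4→0, 5→4, 6→5]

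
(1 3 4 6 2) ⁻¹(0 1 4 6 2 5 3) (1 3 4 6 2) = (0 3 6 2 1 5 4) 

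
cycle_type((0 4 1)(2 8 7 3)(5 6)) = 2.3.4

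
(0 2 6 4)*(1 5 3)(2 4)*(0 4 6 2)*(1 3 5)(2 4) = (0 6)(2 4)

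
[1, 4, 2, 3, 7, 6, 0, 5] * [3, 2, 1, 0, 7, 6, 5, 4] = [2, 7, 1, 0, 4, 5, 3, 6]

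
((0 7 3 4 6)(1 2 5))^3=(0 4 7 6 3)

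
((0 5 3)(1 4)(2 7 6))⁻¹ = (0 3 5)(1 4)(2 6 7)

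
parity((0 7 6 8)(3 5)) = even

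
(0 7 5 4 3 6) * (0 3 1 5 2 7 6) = (0 6 3)(1 5 4)(2 7)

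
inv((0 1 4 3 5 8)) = (0 8 5 3 4 1)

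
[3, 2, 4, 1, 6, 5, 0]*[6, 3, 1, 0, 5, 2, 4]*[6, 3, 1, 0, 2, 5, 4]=[6, 3, 5, 0, 2, 1, 4]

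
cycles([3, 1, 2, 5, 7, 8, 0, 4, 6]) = (0 3 5 8 6)(4 7)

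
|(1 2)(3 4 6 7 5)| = 10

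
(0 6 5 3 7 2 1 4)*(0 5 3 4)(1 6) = (0 1)(2 6 3 7)(4 5)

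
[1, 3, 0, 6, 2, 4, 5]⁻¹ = [2, 0, 4, 1, 5, 6, 3]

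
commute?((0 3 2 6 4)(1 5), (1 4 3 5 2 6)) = no:(0 3 2 6 4)(1 5)*(1 4 3 5 2 6) = (0 5 4)(1 2)(3 6), (1 4 3 5 2 6)*(0 3 2 6 4)(1 5) = (0 3 1)(2 4)(5 6)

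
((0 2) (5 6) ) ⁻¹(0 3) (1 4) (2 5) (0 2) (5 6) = (0 6) (1 4) (2 3) 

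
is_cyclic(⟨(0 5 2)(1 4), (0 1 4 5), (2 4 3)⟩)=no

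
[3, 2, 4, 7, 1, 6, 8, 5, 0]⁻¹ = [8, 4, 1, 0, 2, 7, 5, 3, 6]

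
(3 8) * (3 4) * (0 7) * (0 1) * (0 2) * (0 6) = (0 7 1 2 6)(3 8 4)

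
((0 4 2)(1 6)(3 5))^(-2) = (0 4 2)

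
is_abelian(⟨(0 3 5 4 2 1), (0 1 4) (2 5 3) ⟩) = no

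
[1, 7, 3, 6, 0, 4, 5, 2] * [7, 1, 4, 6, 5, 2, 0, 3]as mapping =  [0→1, 1→3, 2→6, 3→0, 4→7, 5→5, 6→2, 7→4]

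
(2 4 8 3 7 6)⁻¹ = (2 6 7 3 8 4)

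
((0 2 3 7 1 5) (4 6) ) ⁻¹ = (0 5 1 7 3 2) (4 6) 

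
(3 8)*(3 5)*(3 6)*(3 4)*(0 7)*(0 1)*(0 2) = (0 7 1 2)(3 8 5 6 4)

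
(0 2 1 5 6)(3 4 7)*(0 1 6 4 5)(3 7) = (0 2 6 1)(3 5 4)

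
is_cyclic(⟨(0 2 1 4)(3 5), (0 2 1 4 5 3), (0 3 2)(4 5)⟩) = no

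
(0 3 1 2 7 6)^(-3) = (0 2)(1 6)(3 7)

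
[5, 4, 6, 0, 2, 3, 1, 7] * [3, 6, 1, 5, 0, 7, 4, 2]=[7, 0, 4, 3, 1, 5, 6, 2]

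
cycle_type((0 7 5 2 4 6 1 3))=8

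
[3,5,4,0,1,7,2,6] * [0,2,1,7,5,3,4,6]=[7,3,5,0,2,6,1,4]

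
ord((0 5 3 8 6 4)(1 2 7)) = 6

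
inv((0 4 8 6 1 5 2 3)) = (0 3 2 5 1 6 8 4)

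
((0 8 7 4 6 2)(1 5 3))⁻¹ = (0 2 6 4 7 8)(1 3 5)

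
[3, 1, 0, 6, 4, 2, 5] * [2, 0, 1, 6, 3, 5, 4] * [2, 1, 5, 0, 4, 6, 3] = [3, 2, 5, 4, 0, 1, 6] 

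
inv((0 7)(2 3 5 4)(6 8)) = (0 7)(2 4 5 3)(6 8)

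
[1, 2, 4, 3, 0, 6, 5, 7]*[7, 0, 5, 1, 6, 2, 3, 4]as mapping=[0→0, 1→5, 2→6, 3→1, 4→7, 5→3, 6→2, 7→4]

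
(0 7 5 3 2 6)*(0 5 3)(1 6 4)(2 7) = (0 2 4 1 6 5)(3 7)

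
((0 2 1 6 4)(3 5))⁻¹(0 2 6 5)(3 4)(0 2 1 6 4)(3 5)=(0 5)(1 4 3 2)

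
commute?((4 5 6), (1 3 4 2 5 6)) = no:(4 5 6) * (1 3 4 2 5 6) = (1 3 4 6 2 5), (1 3 4 2 5 6) * (4 5 6) = (1 3 5 4 2 6)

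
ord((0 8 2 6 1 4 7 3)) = 8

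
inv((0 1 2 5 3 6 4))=(0 4 6 3 5 2 1)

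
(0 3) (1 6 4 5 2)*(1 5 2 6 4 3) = (0 1 4 2 5 6 3) 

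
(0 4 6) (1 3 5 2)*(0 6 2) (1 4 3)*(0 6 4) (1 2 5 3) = (0 1 2) (4 5 6) 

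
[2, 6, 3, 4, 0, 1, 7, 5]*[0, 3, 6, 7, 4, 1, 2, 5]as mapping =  [0→6, 1→2, 2→7, 3→4, 4→0, 5→3, 6→5, 7→1]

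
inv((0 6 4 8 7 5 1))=(0 1 5 7 8 4 6)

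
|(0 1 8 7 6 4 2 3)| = 8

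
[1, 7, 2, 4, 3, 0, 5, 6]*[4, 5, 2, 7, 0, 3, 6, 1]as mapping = [0→5, 1→1, 2→2, 3→0, 4→7, 5→4, 6→3, 7→6]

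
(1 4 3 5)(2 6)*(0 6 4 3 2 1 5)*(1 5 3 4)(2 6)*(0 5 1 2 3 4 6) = (0 3 5 4)(1 6)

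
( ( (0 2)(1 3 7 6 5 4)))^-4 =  (1 7 5)(3 6 4)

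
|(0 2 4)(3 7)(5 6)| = 6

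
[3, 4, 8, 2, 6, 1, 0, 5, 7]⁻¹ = [6, 5, 3, 0, 1, 7, 4, 8, 2]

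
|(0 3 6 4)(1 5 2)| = 12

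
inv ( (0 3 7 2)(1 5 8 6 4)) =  (0 2 7 3)(1 4 6 8 5)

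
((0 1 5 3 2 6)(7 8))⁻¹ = (0 6 2 3 5 1)(7 8)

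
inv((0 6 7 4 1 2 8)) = (0 8 2 1 4 7 6)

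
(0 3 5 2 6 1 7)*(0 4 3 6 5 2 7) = (0 6 1)(2 5 7 4 3)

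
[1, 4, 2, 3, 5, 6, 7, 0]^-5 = [1, 4, 2, 3, 5, 6, 7, 0]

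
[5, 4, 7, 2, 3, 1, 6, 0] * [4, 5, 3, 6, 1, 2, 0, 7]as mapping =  [0→2, 1→1, 2→7, 3→3, 4→6, 5→5, 6→0, 7→4]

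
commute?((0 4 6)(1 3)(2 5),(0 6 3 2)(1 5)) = no:(0 4 6)(1 3)(2 5) * (0 6 3 2)(1 5) = (0 4 3 5)(1 2),(0 6 3 2)(1 5) * (0 4 6)(1 3)(2 5) = (1 2 4 6)(3 5)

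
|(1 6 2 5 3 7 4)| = 7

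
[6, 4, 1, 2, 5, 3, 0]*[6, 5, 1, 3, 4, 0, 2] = [2, 4, 5, 1, 0, 3, 6]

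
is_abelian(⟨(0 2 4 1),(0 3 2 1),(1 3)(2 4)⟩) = no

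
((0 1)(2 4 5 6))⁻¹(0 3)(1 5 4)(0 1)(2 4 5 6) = (0 6 5)(1 3)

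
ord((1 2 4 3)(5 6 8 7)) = 4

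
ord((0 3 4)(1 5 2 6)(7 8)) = 12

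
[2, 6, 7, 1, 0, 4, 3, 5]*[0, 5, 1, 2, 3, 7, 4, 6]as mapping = [0→1, 1→4, 2→6, 3→5, 4→0, 5→3, 6→2, 7→7]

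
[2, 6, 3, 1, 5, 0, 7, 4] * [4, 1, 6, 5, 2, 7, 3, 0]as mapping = [0→6, 1→3, 2→5, 3→1, 4→7, 5→4, 6→0, 7→2]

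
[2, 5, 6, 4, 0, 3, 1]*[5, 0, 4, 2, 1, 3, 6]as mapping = [0→4, 1→3, 2→6, 3→1, 4→5, 5→2, 6→0]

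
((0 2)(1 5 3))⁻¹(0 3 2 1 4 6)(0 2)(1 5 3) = (0 5 4 6 2 1)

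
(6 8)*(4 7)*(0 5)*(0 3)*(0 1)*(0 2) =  (0 5 3 1 2)(4 7)(6 8)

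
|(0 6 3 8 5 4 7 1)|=8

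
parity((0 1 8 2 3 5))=odd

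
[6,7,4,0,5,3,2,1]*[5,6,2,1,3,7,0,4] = [0,4,3,5,7,1,2,6]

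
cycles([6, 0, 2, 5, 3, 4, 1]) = (0 6 1)(3 5 4)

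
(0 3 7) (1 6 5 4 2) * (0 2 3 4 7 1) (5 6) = (0 4 3 1 5 7 2) 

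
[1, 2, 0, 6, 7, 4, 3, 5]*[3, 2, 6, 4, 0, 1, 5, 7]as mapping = [0→2, 1→6, 2→3, 3→5, 4→7, 5→0, 6→4, 7→1]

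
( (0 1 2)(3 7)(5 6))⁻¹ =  (0 2 1)(3 7)(5 6)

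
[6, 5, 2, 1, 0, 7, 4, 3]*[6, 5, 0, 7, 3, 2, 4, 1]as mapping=[0→4, 1→2, 2→0, 3→5, 4→6, 5→1, 6→3, 7→7]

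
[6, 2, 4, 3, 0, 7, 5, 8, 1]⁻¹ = [4, 8, 1, 3, 2, 6, 0, 5, 7]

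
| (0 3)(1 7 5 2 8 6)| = 6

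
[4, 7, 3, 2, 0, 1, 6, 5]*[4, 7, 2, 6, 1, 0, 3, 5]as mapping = [0→1, 1→5, 2→6, 3→2, 4→4, 5→7, 6→3, 7→0]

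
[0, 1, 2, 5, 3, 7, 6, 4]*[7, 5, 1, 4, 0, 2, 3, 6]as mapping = [0→7, 1→5, 2→1, 3→2, 4→4, 5→6, 6→3, 7→0]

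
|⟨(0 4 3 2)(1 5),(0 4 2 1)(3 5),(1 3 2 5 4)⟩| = 360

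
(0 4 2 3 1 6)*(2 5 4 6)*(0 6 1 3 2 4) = (0 1 4 5)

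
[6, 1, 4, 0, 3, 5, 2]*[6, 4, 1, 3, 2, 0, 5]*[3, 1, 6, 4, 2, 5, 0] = [5, 2, 6, 0, 4, 3, 1]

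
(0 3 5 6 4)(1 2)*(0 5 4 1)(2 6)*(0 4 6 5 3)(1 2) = (1 5)(2 4 3 6)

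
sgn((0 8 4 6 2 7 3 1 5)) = 1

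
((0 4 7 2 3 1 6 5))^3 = (0 2 6 4 3 5 7 1)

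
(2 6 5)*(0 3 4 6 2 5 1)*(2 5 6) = (0 3 4 2 5 6 1)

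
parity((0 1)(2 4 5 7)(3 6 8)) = even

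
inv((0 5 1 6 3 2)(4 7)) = (0 2 3 6 1 5)(4 7)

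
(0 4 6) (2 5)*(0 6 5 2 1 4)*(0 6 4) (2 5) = (0 6 4 2 5 1) 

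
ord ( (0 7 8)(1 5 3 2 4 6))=6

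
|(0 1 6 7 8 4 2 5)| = 8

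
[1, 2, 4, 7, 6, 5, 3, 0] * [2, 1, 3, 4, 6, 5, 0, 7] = [1, 3, 6, 7, 0, 5, 4, 2]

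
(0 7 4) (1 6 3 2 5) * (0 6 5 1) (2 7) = (0 2 1 5) (3 7 4 6) 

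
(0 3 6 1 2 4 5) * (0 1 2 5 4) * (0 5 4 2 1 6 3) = (1 4 2 5 6)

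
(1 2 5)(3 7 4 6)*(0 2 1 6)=(0 2 5 6 3 7 4)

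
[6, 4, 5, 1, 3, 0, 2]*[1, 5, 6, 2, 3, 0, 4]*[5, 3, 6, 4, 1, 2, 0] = [1, 4, 5, 2, 6, 3, 0]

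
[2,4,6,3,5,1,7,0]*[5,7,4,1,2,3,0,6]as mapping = [0→4,1→2,2→0,3→1,4→3,5→7,6→6,7→5]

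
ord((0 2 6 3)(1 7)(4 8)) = 4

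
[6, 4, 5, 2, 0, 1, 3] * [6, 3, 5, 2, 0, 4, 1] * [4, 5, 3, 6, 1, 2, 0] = [5, 4, 1, 2, 0, 6, 3]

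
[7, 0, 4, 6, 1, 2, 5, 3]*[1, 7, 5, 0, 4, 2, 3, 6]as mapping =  [0→6, 1→1, 2→4, 3→3, 4→7, 5→5, 6→2, 7→0]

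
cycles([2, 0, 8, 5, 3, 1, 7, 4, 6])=(0 2 8 6 7 4 3 5 1)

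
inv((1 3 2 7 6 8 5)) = (1 5 8 6 7 2 3)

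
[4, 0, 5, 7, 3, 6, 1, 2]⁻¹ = [1, 6, 7, 4, 0, 2, 5, 3]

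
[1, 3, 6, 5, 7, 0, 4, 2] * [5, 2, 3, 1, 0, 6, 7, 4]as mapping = [0→2, 1→1, 2→7, 3→6, 4→4, 5→5, 6→0, 7→3]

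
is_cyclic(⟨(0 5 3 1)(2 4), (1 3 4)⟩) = no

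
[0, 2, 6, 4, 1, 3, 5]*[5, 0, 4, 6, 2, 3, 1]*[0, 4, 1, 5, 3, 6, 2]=[6, 3, 4, 1, 0, 2, 5]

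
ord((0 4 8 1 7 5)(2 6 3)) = 6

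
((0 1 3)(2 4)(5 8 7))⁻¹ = (0 3 1)(2 4)(5 7 8)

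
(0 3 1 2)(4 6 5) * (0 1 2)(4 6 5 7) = (0 3 2 1)(4 5 6 7)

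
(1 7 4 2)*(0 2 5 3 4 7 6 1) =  (0 2)(1 6)(3 4 5)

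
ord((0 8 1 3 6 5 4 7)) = 8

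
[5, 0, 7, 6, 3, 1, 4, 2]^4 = [5, 0, 2, 6, 3, 1, 4, 7]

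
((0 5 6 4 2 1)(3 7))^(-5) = (0 5 6 4 2 1)(3 7)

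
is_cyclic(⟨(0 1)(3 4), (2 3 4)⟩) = no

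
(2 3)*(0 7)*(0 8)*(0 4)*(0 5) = (0 7 8 4 5)(2 3)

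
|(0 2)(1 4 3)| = 6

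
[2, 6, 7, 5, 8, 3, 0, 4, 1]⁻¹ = [6, 8, 0, 5, 7, 3, 1, 2, 4]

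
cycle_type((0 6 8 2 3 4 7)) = 7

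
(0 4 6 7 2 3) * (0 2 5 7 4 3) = (0 3 2)(4 6)(5 7)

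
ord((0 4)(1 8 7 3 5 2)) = 6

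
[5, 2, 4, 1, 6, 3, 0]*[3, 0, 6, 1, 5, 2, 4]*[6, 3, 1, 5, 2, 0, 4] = [1, 4, 0, 6, 2, 3, 5] 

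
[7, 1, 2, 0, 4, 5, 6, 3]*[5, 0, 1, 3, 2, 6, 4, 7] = [7, 0, 1, 5, 2, 6, 4, 3]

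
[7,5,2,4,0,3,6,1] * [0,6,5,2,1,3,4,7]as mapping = [0→7,1→3,2→5,3→1,4→0,5→2,6→4,7→6]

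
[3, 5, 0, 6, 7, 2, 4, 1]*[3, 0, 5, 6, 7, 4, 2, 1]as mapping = [0→6, 1→4, 2→3, 3→2, 4→1, 5→5, 6→7, 7→0]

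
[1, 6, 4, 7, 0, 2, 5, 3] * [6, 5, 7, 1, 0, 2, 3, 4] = [5, 3, 0, 4, 6, 7, 2, 1]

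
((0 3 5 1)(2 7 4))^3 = (0 1 5 3)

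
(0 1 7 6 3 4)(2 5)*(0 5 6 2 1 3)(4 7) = (0 3 7 2 6)(1 4 5)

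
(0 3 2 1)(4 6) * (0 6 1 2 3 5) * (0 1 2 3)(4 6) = (0 5 1 4 2 3)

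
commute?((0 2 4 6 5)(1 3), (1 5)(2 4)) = no:(0 2 4 6 5)(1 3)*(1 5)(2 4) = (0 4 6 1 3 5), (1 5)(2 4)*(0 2 4 6 5)(1 3) = (0 2 6 5 3 1)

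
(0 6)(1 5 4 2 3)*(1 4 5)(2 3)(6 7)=(0 7 6)(3 4)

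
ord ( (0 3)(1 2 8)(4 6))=6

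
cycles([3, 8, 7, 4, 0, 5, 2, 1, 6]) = (0 3 4)(1 8 6 2 7)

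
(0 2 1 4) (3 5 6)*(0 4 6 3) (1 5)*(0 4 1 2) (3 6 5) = (1 5 6 4) (2 3) 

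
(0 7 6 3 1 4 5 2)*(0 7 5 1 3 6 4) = (0 5 2 7 4 1) 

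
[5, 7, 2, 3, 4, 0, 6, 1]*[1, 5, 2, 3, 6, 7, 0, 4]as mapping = [0→7, 1→4, 2→2, 3→3, 4→6, 5→1, 6→0, 7→5]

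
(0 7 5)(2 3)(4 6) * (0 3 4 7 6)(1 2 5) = (0 6 7 1 2 4)(3 5)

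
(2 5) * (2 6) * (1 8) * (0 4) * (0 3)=(0 4 3)(1 8)(2 5 6)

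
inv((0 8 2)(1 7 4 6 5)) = (0 2 8)(1 5 6 4 7)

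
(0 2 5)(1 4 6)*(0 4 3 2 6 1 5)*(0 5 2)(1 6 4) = (0 4 6 2 5 1 3)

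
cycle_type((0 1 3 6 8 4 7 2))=8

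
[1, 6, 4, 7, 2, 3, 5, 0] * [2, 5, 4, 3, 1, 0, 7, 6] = [5, 7, 1, 6, 4, 3, 0, 2]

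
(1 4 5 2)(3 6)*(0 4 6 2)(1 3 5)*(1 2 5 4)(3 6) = (0 1 3 5)(2 6 4)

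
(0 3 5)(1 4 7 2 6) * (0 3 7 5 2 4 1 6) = (0 7 4 5 3 2)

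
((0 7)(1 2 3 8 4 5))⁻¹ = (0 7)(1 5 4 8 3 2)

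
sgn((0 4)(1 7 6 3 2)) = -1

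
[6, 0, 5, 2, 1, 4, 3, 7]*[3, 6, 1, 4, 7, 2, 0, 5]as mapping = [0→0, 1→3, 2→2, 3→1, 4→6, 5→7, 6→4, 7→5]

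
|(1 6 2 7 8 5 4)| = 7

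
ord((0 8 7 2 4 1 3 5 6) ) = 9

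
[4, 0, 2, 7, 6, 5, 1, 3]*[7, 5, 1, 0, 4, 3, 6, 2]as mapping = [0→4, 1→7, 2→1, 3→2, 4→6, 5→3, 6→5, 7→0]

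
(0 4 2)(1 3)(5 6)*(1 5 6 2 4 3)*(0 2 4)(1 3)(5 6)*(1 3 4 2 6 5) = (0 3 5 2 6 1 4)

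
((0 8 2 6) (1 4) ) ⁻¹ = (0 6 2 8) (1 4) 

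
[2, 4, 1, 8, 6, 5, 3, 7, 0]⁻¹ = [8, 2, 0, 6, 1, 5, 4, 7, 3]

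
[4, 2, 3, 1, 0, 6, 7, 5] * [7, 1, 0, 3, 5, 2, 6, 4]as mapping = [0→5, 1→0, 2→3, 3→1, 4→7, 5→6, 6→4, 7→2]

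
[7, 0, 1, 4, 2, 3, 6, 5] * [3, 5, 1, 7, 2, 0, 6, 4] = [4, 3, 5, 2, 1, 7, 6, 0]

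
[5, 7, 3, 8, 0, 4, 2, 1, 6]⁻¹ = [4, 7, 6, 2, 5, 0, 8, 1, 3]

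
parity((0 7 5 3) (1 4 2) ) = odd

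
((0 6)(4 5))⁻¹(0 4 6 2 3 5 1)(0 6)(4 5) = (0 2 3 4 1 6 5)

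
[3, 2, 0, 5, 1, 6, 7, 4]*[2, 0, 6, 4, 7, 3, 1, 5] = [4, 6, 2, 3, 0, 1, 5, 7]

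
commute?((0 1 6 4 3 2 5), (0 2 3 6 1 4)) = no:(0 1 6 4 3 2 5)*(0 2 3 6 1 4) = (0 4 6)(2 5), (0 2 3 6 1 4)*(0 1 6 4 3 2 5) = (0 5)(1 3 4)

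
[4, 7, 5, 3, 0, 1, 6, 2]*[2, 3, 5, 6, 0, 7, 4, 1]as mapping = [0→0, 1→1, 2→7, 3→6, 4→2, 5→3, 6→4, 7→5]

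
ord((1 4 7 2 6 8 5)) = 7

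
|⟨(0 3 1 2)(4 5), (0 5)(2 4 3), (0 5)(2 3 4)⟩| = 72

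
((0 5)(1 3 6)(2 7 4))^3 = (0 5)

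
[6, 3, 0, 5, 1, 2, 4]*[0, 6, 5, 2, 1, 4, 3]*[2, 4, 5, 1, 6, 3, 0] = [1, 5, 2, 6, 0, 3, 4]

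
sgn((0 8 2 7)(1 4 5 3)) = 1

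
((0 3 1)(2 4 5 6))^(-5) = (0 3 1)(2 6 5 4)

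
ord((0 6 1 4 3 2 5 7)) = 8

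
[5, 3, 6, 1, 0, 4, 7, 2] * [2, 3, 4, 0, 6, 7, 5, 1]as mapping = [0→7, 1→0, 2→5, 3→3, 4→2, 5→6, 6→1, 7→4]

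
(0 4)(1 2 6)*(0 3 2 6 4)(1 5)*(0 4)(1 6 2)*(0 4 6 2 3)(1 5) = (0 6 1 3 5 2 4)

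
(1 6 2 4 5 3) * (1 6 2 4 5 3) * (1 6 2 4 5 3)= (1 4) (2 3) (5 6) 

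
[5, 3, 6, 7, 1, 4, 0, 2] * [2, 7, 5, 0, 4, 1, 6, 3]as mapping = [0→1, 1→0, 2→6, 3→3, 4→7, 5→4, 6→2, 7→5]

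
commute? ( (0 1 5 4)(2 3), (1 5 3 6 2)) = no: (0 1 5 4)(2 3)*(1 5 3 6 2) = (0 5 4)(1 3)(2 6), (1 5 3 6 2)*(0 1 5 4)(2 3) = (0 1 4)(2 5)(3 6)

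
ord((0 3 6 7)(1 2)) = 4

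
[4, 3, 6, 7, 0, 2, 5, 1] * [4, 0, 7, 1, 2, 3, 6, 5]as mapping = [0→2, 1→1, 2→6, 3→5, 4→4, 5→7, 6→3, 7→0]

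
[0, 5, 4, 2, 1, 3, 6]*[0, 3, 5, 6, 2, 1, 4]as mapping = [0→0, 1→1, 2→2, 3→5, 4→3, 5→6, 6→4]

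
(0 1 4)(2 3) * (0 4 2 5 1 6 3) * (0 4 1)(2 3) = (0 6 2 4 1 3 5)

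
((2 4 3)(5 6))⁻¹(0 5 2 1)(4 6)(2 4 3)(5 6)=(0 6 4 1)(3 5)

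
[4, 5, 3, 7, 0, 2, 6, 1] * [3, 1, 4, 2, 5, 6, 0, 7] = [5, 6, 2, 7, 3, 4, 0, 1] 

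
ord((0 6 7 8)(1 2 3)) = 12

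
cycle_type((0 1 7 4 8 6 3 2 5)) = 9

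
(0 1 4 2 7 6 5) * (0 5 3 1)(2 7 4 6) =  (1 6 3)(2 4 7)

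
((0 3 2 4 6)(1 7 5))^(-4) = (0 3 2 4 6)(1 5 7)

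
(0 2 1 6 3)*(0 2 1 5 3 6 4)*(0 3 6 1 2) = (0 2 5 6 1 4 3)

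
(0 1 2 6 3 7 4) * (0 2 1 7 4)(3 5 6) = (0 7)(2 3 4)(5 6)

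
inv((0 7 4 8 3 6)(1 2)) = (0 6 3 8 4 7)(1 2)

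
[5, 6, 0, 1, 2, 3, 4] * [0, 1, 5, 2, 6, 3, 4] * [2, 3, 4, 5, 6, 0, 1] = [5, 6, 2, 3, 0, 4, 1]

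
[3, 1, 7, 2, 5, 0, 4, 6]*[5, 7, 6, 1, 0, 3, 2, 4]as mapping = [0→1, 1→7, 2→4, 3→6, 4→3, 5→5, 6→0, 7→2]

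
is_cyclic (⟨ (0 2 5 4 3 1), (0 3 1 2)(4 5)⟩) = no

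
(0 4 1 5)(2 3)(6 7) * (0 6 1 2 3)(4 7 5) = (0 7 1 4 2)(5 6)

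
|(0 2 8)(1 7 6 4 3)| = 15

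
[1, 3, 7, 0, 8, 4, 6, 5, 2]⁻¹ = [3, 0, 8, 1, 5, 7, 6, 2, 4]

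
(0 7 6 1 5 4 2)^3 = (0 1 2 6 4 7 5)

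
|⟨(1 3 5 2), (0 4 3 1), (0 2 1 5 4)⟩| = 720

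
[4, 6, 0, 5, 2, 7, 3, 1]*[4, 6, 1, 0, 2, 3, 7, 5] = [2, 7, 4, 3, 1, 5, 0, 6] 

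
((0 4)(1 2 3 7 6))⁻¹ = (0 4)(1 6 7 3 2)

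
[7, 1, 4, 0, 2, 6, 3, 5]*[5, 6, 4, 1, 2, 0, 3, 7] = [7, 6, 2, 5, 4, 3, 1, 0]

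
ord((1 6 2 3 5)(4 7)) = 10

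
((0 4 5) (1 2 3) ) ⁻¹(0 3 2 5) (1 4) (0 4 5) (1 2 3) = (0 4 1 3) (2 5) 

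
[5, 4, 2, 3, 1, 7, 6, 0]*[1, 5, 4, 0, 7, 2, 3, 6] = [2, 7, 4, 0, 5, 6, 3, 1]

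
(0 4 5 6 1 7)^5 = (0 7 1 6 5 4)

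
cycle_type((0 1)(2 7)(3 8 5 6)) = 2^2.4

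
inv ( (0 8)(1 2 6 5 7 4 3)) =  (0 8)(1 3 4 7 5 6 2)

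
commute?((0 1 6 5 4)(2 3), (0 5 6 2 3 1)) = no:(0 1 6 5 4)(2 3)*(0 5 6 2 3 1) = (1 2)(4 5), (0 5 6 2 3 1)*(0 1 6 5 4)(2 3) = (0 4)(3 6)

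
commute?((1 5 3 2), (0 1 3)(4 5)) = no:(1 5 3 2)*(0 1 3)(4 5) = (0 1 4 5)(2 3), (0 1 3)(4 5)*(1 5 3 2) = (0 5 4 3)(1 2)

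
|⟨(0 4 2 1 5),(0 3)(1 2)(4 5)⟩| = 720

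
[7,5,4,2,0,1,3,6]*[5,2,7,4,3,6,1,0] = [0,6,3,7,5,2,4,1]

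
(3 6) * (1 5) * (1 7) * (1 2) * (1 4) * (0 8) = (0 8)(1 5 7 2 4)(3 6)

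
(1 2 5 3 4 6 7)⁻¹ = (1 7 6 4 3 5 2)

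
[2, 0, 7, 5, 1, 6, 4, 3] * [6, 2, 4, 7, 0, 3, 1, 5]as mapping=[0→4, 1→6, 2→5, 3→3, 4→2, 5→1, 6→0, 7→7]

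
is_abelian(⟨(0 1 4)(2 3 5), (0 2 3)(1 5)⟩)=no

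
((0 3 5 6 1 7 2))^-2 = (0 7 6 3 2 1 5)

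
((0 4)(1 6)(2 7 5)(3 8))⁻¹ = (0 4)(1 6)(2 5 7)(3 8)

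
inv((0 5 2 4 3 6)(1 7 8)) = (0 6 3 4 2 5)(1 8 7)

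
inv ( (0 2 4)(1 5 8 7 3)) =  (0 4 2)(1 3 7 8 5)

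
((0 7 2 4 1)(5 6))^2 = (0 2 1 7 4)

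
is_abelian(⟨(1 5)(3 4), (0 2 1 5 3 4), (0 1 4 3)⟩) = no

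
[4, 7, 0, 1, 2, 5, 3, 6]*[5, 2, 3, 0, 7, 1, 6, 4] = [7, 4, 5, 2, 3, 1, 0, 6]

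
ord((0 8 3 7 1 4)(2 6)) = 6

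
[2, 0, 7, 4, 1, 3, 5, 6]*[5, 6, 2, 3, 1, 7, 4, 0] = [2, 5, 0, 1, 6, 3, 7, 4]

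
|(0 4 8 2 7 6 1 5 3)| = 9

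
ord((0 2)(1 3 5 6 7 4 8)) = 14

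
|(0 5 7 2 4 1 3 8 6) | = 9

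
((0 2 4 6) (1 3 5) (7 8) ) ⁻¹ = (0 6 4 2) (1 5 3) (7 8) 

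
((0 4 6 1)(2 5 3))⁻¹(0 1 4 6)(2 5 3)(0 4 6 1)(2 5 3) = (0 6 1 4)(2 5 3)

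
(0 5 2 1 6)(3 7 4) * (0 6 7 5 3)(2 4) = (0 3 5 4)(1 7 2)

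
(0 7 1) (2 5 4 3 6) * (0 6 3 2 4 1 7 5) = (0 5 1 6 4 2) 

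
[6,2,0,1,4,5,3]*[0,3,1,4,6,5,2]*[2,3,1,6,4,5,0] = [1,3,2,6,0,5,4]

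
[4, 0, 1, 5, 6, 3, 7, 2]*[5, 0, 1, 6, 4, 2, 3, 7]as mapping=[0→4, 1→5, 2→0, 3→2, 4→3, 5→6, 6→7, 7→1]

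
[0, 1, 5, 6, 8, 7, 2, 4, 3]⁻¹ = [0, 1, 6, 8, 7, 2, 3, 5, 4]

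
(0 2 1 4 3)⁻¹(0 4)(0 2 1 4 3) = (2 3)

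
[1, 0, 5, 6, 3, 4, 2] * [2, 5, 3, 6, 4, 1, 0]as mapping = [0→5, 1→2, 2→1, 3→0, 4→6, 5→4, 6→3]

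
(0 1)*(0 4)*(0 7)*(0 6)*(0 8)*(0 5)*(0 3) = (0 1 4 7 6 8 5 3)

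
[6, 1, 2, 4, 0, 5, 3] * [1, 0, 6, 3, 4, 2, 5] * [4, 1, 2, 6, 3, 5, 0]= [5, 4, 0, 3, 1, 2, 6]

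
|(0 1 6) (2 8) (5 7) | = 6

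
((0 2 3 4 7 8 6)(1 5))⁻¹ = (0 6 8 7 4 3 2)(1 5)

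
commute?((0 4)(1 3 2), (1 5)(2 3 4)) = no:(0 4)(1 3 2)*(1 5)(2 3 4) = (0 2 5 1 4), (1 5)(2 3 4)*(0 4)(1 3 2) = (0 4 1 5 3)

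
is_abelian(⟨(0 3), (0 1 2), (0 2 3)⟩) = no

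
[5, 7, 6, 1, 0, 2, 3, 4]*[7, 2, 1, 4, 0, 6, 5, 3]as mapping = [0→6, 1→3, 2→5, 3→2, 4→7, 5→1, 6→4, 7→0]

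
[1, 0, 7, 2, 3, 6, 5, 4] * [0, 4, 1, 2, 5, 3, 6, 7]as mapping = [0→4, 1→0, 2→7, 3→1, 4→2, 5→6, 6→3, 7→5]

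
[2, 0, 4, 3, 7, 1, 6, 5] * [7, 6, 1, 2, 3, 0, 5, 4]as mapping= [0→1, 1→7, 2→3, 3→2, 4→4, 5→6, 6→5, 7→0]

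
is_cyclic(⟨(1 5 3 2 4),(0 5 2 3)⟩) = no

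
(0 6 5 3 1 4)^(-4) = (0 5 1)(3 4 6)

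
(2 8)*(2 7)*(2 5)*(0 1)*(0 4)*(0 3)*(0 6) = (0 1 4 3 6)(2 8 7 5)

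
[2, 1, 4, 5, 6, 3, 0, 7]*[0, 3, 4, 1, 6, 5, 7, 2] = [4, 3, 6, 5, 7, 1, 0, 2]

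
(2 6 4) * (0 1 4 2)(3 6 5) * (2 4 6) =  (0 1 6 4)(2 5 3)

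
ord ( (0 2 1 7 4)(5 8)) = 10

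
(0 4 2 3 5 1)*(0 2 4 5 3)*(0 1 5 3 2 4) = (0 3 2 1 4)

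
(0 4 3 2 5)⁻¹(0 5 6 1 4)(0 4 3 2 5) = (0 6 1 3 4)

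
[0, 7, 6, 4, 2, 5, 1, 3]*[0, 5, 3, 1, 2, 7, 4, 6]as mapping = [0→0, 1→6, 2→4, 3→2, 4→3, 5→7, 6→5, 7→1]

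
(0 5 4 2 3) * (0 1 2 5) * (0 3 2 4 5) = (0 3 1 4) 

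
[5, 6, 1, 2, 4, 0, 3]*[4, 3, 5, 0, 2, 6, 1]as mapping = [0→6, 1→1, 2→3, 3→5, 4→2, 5→4, 6→0]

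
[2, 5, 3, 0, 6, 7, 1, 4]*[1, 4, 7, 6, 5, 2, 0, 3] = [7, 2, 6, 1, 0, 3, 4, 5]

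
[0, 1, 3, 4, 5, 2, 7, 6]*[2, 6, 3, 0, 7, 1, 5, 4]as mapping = [0→2, 1→6, 2→0, 3→7, 4→1, 5→3, 6→4, 7→5]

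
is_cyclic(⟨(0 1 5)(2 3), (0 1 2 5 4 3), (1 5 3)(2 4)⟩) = no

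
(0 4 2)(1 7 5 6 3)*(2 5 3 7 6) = (0 4 5 2)(1 6 7 3)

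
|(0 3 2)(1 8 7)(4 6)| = 6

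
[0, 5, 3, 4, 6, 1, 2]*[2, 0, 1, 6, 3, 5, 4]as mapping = [0→2, 1→5, 2→6, 3→3, 4→4, 5→0, 6→1]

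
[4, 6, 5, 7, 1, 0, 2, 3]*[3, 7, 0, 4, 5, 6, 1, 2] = [5, 1, 6, 2, 7, 3, 0, 4]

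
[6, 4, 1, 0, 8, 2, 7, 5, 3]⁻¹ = [3, 2, 5, 8, 1, 7, 0, 6, 4]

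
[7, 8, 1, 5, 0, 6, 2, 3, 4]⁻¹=[4, 2, 6, 7, 8, 3, 5, 0, 1]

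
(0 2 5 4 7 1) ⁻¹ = (0 1 7 4 5 2) 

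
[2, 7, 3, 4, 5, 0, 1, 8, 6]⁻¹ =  [5, 6, 0, 2, 3, 4, 8, 1, 7]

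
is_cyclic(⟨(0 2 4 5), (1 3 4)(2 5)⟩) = no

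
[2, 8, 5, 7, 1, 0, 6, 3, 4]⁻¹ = [5, 4, 0, 7, 8, 2, 6, 3, 1]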